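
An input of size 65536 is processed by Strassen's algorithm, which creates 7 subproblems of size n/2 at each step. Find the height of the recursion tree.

For divide and conquer with division factor 2:

Problem sizes at each level:
Level 0: 65536
Level 1: 32768
Level 2: 16384
Level 3: 8192
Level 4: 4096
Level 5: 2048
Level 6: 1024
Level 7: 512
Level 8: 256
Level 9: 128
Level 10: 64
Level 11: 32
Level 12: 16
Level 13: 8
Level 14: 4
Level 15: 2
Level 16: 1

The root is level 0 and the size-1 base case is level 16 (the tree spans levels 0 through 16, i.e. 17 levels counting the root), so the depth is the number of divisions: log_2(65536) = 16

The recursion tree depth is log_2(65536) = 16. At each level, the problem size is divided by 2, so it takes 16 divisions to reduce to a base case of size 1. The algorithm makes 7 recursive calls at each level.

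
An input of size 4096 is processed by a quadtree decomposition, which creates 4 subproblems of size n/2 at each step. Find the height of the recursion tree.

For divide and conquer with division factor 2:

Problem sizes at each level:
Level 0: 4096
Level 1: 2048
Level 2: 1024
Level 3: 512
Level 4: 256
Level 5: 128
Level 6: 64
Level 7: 32
Level 8: 16
Level 9: 8
Level 10: 4
Level 11: 2
Level 12: 1

The root is level 0 and the size-1 base case is level 12 (the tree spans levels 0 through 12, i.e. 13 levels counting the root), so the depth is the number of divisions: log_2(4096) = 12

The recursion tree depth is log_2(4096) = 12. At each level, the problem size is divided by 2, so it takes 12 divisions to reduce to a base case of size 1. The algorithm makes 4 recursive calls at each level.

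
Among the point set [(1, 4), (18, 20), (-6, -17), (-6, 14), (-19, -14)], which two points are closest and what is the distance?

Computing all pairwise distances among 5 points:

d((1, 4), (18, 20)) = 23.3452
d((1, 4), (-6, -17)) = 22.1359
d((1, 4), (-6, 14)) = 12.2066 <-- minimum
d((1, 4), (-19, -14)) = 26.9072
d((18, 20), (-6, -17)) = 44.1022
d((18, 20), (-6, 14)) = 24.7386
d((18, 20), (-19, -14)) = 50.2494
d((-6, -17), (-6, 14)) = 31.0
d((-6, -17), (-19, -14)) = 13.3417
d((-6, 14), (-19, -14)) = 30.8707

Closest pair: (1, 4) and (-6, 14) with distance 12.2066

The closest pair is (1, 4) and (-6, 14) with Euclidean distance 12.2066. For 5 points, brute-force pairwise comparison is shown above. For large n, the divide-and-conquer algorithm (sort by x, recurse on halves, check the dividing strip) achieves O(n log n).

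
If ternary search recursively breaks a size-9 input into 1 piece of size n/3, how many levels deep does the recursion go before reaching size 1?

For divide and conquer with division factor 3:

Problem sizes at each level:
Level 0: 9
Level 1: 3
Level 2: 1

The root is level 0 and the size-1 base case is level 2 (the tree spans levels 0 through 2, i.e. 3 levels counting the root), so the depth is the number of divisions: log_3(9) = 2

The recursion tree depth is log_3(9) = 2. At each level, the problem size is divided by 3, so it takes 2 divisions to reduce to a base case of size 1. The algorithm makes 1 recursive call at each level.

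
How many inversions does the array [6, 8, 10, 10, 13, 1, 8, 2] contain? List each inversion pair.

Finding inversions in [6, 8, 10, 10, 13, 1, 8, 2]:

(0, 5): arr[0]=6 > arr[5]=1
(0, 7): arr[0]=6 > arr[7]=2
(1, 5): arr[1]=8 > arr[5]=1
(1, 7): arr[1]=8 > arr[7]=2
(2, 5): arr[2]=10 > arr[5]=1
(2, 6): arr[2]=10 > arr[6]=8
(2, 7): arr[2]=10 > arr[7]=2
(3, 5): arr[3]=10 > arr[5]=1
(3, 6): arr[3]=10 > arr[6]=8
(3, 7): arr[3]=10 > arr[7]=2
(4, 5): arr[4]=13 > arr[5]=1
(4, 6): arr[4]=13 > arr[6]=8
(4, 7): arr[4]=13 > arr[7]=2
(6, 7): arr[6]=8 > arr[7]=2

Total inversions: 14

The array has 14 inversion(s): (0,5), (0,7), (1,5), (1,7), (2,5), (2,6), (2,7), (3,5), (3,6), (3,7), (4,5), (4,6), (4,7), (6,7). Each pair (i,j) satisfies i < j and arr[i] > arr[j].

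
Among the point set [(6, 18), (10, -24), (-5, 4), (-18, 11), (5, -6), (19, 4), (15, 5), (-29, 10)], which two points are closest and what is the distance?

Computing all pairwise distances among 8 points:

d((6, 18), (10, -24)) = 42.19
d((6, 18), (-5, 4)) = 17.8045
d((6, 18), (-18, 11)) = 25.0
d((6, 18), (5, -6)) = 24.0208
d((6, 18), (19, 4)) = 19.105
d((6, 18), (15, 5)) = 15.8114
d((6, 18), (-29, 10)) = 35.9026
d((10, -24), (-5, 4)) = 31.7648
d((10, -24), (-18, 11)) = 44.8219
d((10, -24), (5, -6)) = 18.6815
d((10, -24), (19, 4)) = 29.4109
d((10, -24), (15, 5)) = 29.4279
d((10, -24), (-29, 10)) = 51.7397
d((-5, 4), (-18, 11)) = 14.7648
d((-5, 4), (5, -6)) = 14.1421
d((-5, 4), (19, 4)) = 24.0
d((-5, 4), (15, 5)) = 20.025
d((-5, 4), (-29, 10)) = 24.7386
d((-18, 11), (5, -6)) = 28.6007
d((-18, 11), (19, 4)) = 37.6563
d((-18, 11), (15, 5)) = 33.541
d((-18, 11), (-29, 10)) = 11.0454
d((5, -6), (19, 4)) = 17.2047
d((5, -6), (15, 5)) = 14.8661
d((5, -6), (-29, 10)) = 37.5766
d((19, 4), (15, 5)) = 4.1231 <-- minimum
d((19, 4), (-29, 10)) = 48.3735
d((15, 5), (-29, 10)) = 44.2832

Closest pair: (19, 4) and (15, 5) with distance 4.1231

The closest pair is (19, 4) and (15, 5) with Euclidean distance 4.1231. For 8 points, brute-force pairwise comparison is shown above. For large n, the divide-and-conquer algorithm (sort by x, recurse on halves, check the dividing strip) achieves O(n log n).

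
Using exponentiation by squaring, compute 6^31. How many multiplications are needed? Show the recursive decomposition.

Computing 6^31 by squaring (build up from 6^1; each line after the first costs one multiplication):

6^1 = 6
6^2 = (6^1)^2 = 6^2 = 36
6^3 = 6 * 6^2 = 6 * 36 = 216
6^6 = (6^3)^2 = 216^2 = 46656
6^7 = 6 * 6^6 = 6 * 46656 = 279936
6^14 = (6^7)^2 = 279936^2 = 78364164096
6^15 = 6 * 6^14 = 6 * 78364164096 = 470184984576
6^30 = (6^15)^2 = 470184984576^2 = 221073919720733357899776
6^31 = 6 * 6^30 = 6 * 221073919720733357899776 = 1326443518324400147398656

Result: 1326443518324400147398656
Multiplications needed: 8 (8 lines after 6^1)

6^31 = 1326443518324400147398656. Using exponentiation by squaring, this requires 8 multiplications. The key idea: if the exponent is even, square the half-power; if odd, multiply by the base once.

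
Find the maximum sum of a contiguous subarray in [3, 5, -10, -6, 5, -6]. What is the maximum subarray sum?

Using Kadane's algorithm on [3, 5, -10, -6, 5, -6]:

Scanning through the array:
Position 1 (value 5): max_ending_here = 8, max_so_far = 8
Position 2 (value -10): max_ending_here = -2, max_so_far = 8
Position 3 (value -6): max_ending_here = -6, max_so_far = 8
Position 4 (value 5): max_ending_here = 5, max_so_far = 8
Position 5 (value -6): max_ending_here = -1, max_so_far = 8

Maximum subarray: [3, 5]
Maximum sum: 8

The maximum subarray is [3, 5] with sum 8. This subarray runs from index 0 to index 1.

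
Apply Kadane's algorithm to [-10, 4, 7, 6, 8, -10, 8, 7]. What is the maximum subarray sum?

Using Kadane's algorithm on [-10, 4, 7, 6, 8, -10, 8, 7]:

Scanning through the array:
Position 1 (value 4): max_ending_here = 4, max_so_far = 4
Position 2 (value 7): max_ending_here = 11, max_so_far = 11
Position 3 (value 6): max_ending_here = 17, max_so_far = 17
Position 4 (value 8): max_ending_here = 25, max_so_far = 25
Position 5 (value -10): max_ending_here = 15, max_so_far = 25
Position 6 (value 8): max_ending_here = 23, max_so_far = 25
Position 7 (value 7): max_ending_here = 30, max_so_far = 30

Maximum subarray: [4, 7, 6, 8, -10, 8, 7]
Maximum sum: 30

The maximum subarray is [4, 7, 6, 8, -10, 8, 7] with sum 30. This subarray runs from index 1 to index 7.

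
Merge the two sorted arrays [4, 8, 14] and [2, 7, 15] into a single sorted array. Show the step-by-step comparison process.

Merging process:

Compare 4 vs 2: take 2 from right. Merged: [2]
Compare 4 vs 7: take 4 from left. Merged: [2, 4]
Compare 8 vs 7: take 7 from right. Merged: [2, 4, 7]
Compare 8 vs 15: take 8 from left. Merged: [2, 4, 7, 8]
Compare 14 vs 15: take 14 from left. Merged: [2, 4, 7, 8, 14]
Append remaining from right: [15]. Merged: [2, 4, 7, 8, 14, 15]

Final merged array: [2, 4, 7, 8, 14, 15]
Total comparisons: 5

The merged array is [2, 4, 7, 8, 14, 15], requiring 5 comparisons. The merge step runs in O(n) time where n is the total number of elements.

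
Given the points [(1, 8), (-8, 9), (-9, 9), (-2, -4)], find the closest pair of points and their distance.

Computing all pairwise distances among 4 points:

d((1, 8), (-8, 9)) = 9.0554
d((1, 8), (-9, 9)) = 10.0499
d((1, 8), (-2, -4)) = 12.3693
d((-8, 9), (-9, 9)) = 1.0 <-- minimum
d((-8, 9), (-2, -4)) = 14.3178
d((-9, 9), (-2, -4)) = 14.7648

Closest pair: (-8, 9) and (-9, 9) with distance 1.0

The closest pair is (-8, 9) and (-9, 9) with Euclidean distance 1.0. For 4 points, brute-force pairwise comparison is shown above. For large n, the divide-and-conquer algorithm (sort by x, recurse on halves, check the dividing strip) achieves O(n log n).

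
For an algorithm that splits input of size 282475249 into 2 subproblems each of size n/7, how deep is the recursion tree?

For divide and conquer with division factor 7:

Problem sizes at each level:
Level 0: 282475249
Level 1: 40353607
Level 2: 5764801
Level 3: 823543
Level 4: 117649
Level 5: 16807
Level 6: 2401
Level 7: 343
Level 8: 49
Level 9: 7
Level 10: 1

The root is level 0 and the size-1 base case is level 10 (the tree spans levels 0 through 10, i.e. 11 levels counting the root), so the depth is the number of divisions: log_7(282475249) = 10

The recursion tree depth is log_7(282475249) = 10. At each level, the problem size is divided by 7, so it takes 10 divisions to reduce to a base case of size 1. The algorithm makes 2 recursive calls at each level.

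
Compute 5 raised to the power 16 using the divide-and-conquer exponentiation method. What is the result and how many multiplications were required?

Computing 5^16 by squaring (build up from 5^1; each line after the first costs one multiplication):

5^1 = 5
5^2 = (5^1)^2 = 5^2 = 25
5^4 = (5^2)^2 = 25^2 = 625
5^8 = (5^4)^2 = 625^2 = 390625
5^16 = (5^8)^2 = 390625^2 = 152587890625

Result: 152587890625
Multiplications needed: 4 (4 lines after 5^1)

5^16 = 152587890625. Using exponentiation by squaring, this requires 4 multiplications. The key idea: if the exponent is even, square the half-power; if odd, multiply by the base once.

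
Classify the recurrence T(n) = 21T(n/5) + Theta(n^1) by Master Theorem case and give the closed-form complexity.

Master Theorem for T(n) = 21T(n/5) + O(n^1):

a = 21, b = 5, c = 1
log_b(a) = log_5(21) = 1.8917

Case 1: c = 1 < log_5(21) = 1.8917
T(n) = O(n^(log_5 21))

For T(n) = 21T(n/5) + O(n^1): log_5(21) = 1.8917. This is Case 1 of the Master Theorem (c < log_b(a), work dominated by leaves), giving O(n^(log_5 21)).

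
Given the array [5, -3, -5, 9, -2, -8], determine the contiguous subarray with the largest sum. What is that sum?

Using Kadane's algorithm on [5, -3, -5, 9, -2, -8]:

Scanning through the array:
Position 1 (value -3): max_ending_here = 2, max_so_far = 5
Position 2 (value -5): max_ending_here = -3, max_so_far = 5
Position 3 (value 9): max_ending_here = 9, max_so_far = 9
Position 4 (value -2): max_ending_here = 7, max_so_far = 9
Position 5 (value -8): max_ending_here = -1, max_so_far = 9

Maximum subarray: [9]
Maximum sum: 9

The maximum subarray is [9] with sum 9. This subarray runs from index 3 to index 3.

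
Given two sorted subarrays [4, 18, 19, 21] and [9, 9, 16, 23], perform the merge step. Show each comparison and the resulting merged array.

Merging process:

Compare 4 vs 9: take 4 from left. Merged: [4]
Compare 18 vs 9: take 9 from right. Merged: [4, 9]
Compare 18 vs 9: take 9 from right. Merged: [4, 9, 9]
Compare 18 vs 16: take 16 from right. Merged: [4, 9, 9, 16]
Compare 18 vs 23: take 18 from left. Merged: [4, 9, 9, 16, 18]
Compare 19 vs 23: take 19 from left. Merged: [4, 9, 9, 16, 18, 19]
Compare 21 vs 23: take 21 from left. Merged: [4, 9, 9, 16, 18, 19, 21]
Append remaining from right: [23]. Merged: [4, 9, 9, 16, 18, 19, 21, 23]

Final merged array: [4, 9, 9, 16, 18, 19, 21, 23]
Total comparisons: 7

The merged array is [4, 9, 9, 16, 18, 19, 21, 23], requiring 7 comparisons. The merge step runs in O(n) time where n is the total number of elements.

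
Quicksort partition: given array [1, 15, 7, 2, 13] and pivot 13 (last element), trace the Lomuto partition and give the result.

Lomuto partition with pivot = 13:

Initial array: [1, 15, 7, 2, 13]

arr[0]=1 <= 13: swap with position 0, array becomes [1, 15, 7, 2, 13]
arr[1]=15 > 13: no swap
arr[2]=7 <= 13: swap with position 1, array becomes [1, 7, 15, 2, 13]
arr[3]=2 <= 13: swap with position 2, array becomes [1, 7, 2, 15, 13]

Place pivot at position 3: [1, 7, 2, 13, 15]
Pivot position: 3

After partitioning with pivot 13, the array becomes [1, 7, 2, 13, 15]. The pivot is placed at index 3. All elements to the left of the pivot are <= 13, and all elements to the right are > 13.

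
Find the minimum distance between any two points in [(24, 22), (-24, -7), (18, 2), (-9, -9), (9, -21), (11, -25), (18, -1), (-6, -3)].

Computing all pairwise distances among 8 points:

d((24, 22), (-24, -7)) = 56.0803
d((24, 22), (18, 2)) = 20.8806
d((24, 22), (-9, -9)) = 45.2769
d((24, 22), (9, -21)) = 45.5412
d((24, 22), (11, -25)) = 48.7647
d((24, 22), (18, -1)) = 23.7697
d((24, 22), (-6, -3)) = 39.0512
d((-24, -7), (18, 2)) = 42.9535
d((-24, -7), (-9, -9)) = 15.1327
d((-24, -7), (9, -21)) = 35.8469
d((-24, -7), (11, -25)) = 39.3573
d((-24, -7), (18, -1)) = 42.4264
d((-24, -7), (-6, -3)) = 18.4391
d((18, 2), (-9, -9)) = 29.1548
d((18, 2), (9, -21)) = 24.6982
d((18, 2), (11, -25)) = 27.8927
d((18, 2), (18, -1)) = 3.0 <-- minimum
d((18, 2), (-6, -3)) = 24.5153
d((-9, -9), (9, -21)) = 21.6333
d((-9, -9), (11, -25)) = 25.6125
d((-9, -9), (18, -1)) = 28.1603
d((-9, -9), (-6, -3)) = 6.7082
d((9, -21), (11, -25)) = 4.4721
d((9, -21), (18, -1)) = 21.9317
d((9, -21), (-6, -3)) = 23.4307
d((11, -25), (18, -1)) = 25.0
d((11, -25), (-6, -3)) = 27.8029
d((18, -1), (-6, -3)) = 24.0832

Closest pair: (18, 2) and (18, -1) with distance 3.0

The closest pair is (18, 2) and (18, -1) with Euclidean distance 3.0. For 8 points, brute-force pairwise comparison is shown above. For large n, the divide-and-conquer algorithm (sort by x, recurse on halves, check the dividing strip) achieves O(n log n).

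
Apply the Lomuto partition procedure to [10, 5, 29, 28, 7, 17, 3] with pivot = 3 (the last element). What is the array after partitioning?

Lomuto partition with pivot = 3:

Initial array: [10, 5, 29, 28, 7, 17, 3]

arr[0]=10 > 3: no swap
arr[1]=5 > 3: no swap
arr[2]=29 > 3: no swap
arr[3]=28 > 3: no swap
arr[4]=7 > 3: no swap
arr[5]=17 > 3: no swap

Place pivot at position 0: [3, 5, 29, 28, 7, 17, 10]
Pivot position: 0

After partitioning with pivot 3, the array becomes [3, 5, 29, 28, 7, 17, 10]. The pivot is placed at index 0. All elements to the left of the pivot are <= 3, and all elements to the right are > 3.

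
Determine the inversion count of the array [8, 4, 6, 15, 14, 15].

Finding inversions in [8, 4, 6, 15, 14, 15]:

(0, 1): arr[0]=8 > arr[1]=4
(0, 2): arr[0]=8 > arr[2]=6
(3, 4): arr[3]=15 > arr[4]=14

Total inversions: 3

The array has 3 inversion(s): (0,1), (0,2), (3,4). Each pair (i,j) satisfies i < j and arr[i] > arr[j].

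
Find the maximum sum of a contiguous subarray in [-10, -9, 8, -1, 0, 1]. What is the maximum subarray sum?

Using Kadane's algorithm on [-10, -9, 8, -1, 0, 1]:

Scanning through the array:
Position 1 (value -9): max_ending_here = -9, max_so_far = -9
Position 2 (value 8): max_ending_here = 8, max_so_far = 8
Position 3 (value -1): max_ending_here = 7, max_so_far = 8
Position 4 (value 0): max_ending_here = 7, max_so_far = 8
Position 5 (value 1): max_ending_here = 8, max_so_far = 8

Maximum subarray: [8]
Maximum sum: 8

The maximum subarray is [8] with sum 8. This subarray runs from index 2 to index 2.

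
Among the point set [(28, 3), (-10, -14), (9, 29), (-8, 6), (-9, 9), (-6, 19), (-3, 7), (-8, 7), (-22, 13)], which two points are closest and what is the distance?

Computing all pairwise distances among 9 points:

d((28, 3), (-10, -14)) = 41.6293
d((28, 3), (9, 29)) = 32.2025
d((28, 3), (-8, 6)) = 36.1248
d((28, 3), (-9, 9)) = 37.4833
d((28, 3), (-6, 19)) = 37.5766
d((28, 3), (-3, 7)) = 31.257
d((28, 3), (-8, 7)) = 36.2215
d((28, 3), (-22, 13)) = 50.9902
d((-10, -14), (9, 29)) = 47.0106
d((-10, -14), (-8, 6)) = 20.0998
d((-10, -14), (-9, 9)) = 23.0217
d((-10, -14), (-6, 19)) = 33.2415
d((-10, -14), (-3, 7)) = 22.1359
d((-10, -14), (-8, 7)) = 21.095
d((-10, -14), (-22, 13)) = 29.5466
d((9, 29), (-8, 6)) = 28.6007
d((9, 29), (-9, 9)) = 26.9072
d((9, 29), (-6, 19)) = 18.0278
d((9, 29), (-3, 7)) = 25.0599
d((9, 29), (-8, 7)) = 27.8029
d((9, 29), (-22, 13)) = 34.8855
d((-8, 6), (-9, 9)) = 3.1623
d((-8, 6), (-6, 19)) = 13.1529
d((-8, 6), (-3, 7)) = 5.099
d((-8, 6), (-8, 7)) = 1.0 <-- minimum
d((-8, 6), (-22, 13)) = 15.6525
d((-9, 9), (-6, 19)) = 10.4403
d((-9, 9), (-3, 7)) = 6.3246
d((-9, 9), (-8, 7)) = 2.2361
d((-9, 9), (-22, 13)) = 13.6015
d((-6, 19), (-3, 7)) = 12.3693
d((-6, 19), (-8, 7)) = 12.1655
d((-6, 19), (-22, 13)) = 17.088
d((-3, 7), (-8, 7)) = 5.0
d((-3, 7), (-22, 13)) = 19.9249
d((-8, 7), (-22, 13)) = 15.2315

Closest pair: (-8, 6) and (-8, 7) with distance 1.0

The closest pair is (-8, 6) and (-8, 7) with Euclidean distance 1.0. For 9 points, brute-force pairwise comparison is shown above. For large n, the divide-and-conquer algorithm (sort by x, recurse on halves, check the dividing strip) achieves O(n log n).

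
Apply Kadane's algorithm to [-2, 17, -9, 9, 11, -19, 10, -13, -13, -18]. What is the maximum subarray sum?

Using Kadane's algorithm on [-2, 17, -9, 9, 11, -19, 10, -13, -13, -18]:

Scanning through the array:
Position 1 (value 17): max_ending_here = 17, max_so_far = 17
Position 2 (value -9): max_ending_here = 8, max_so_far = 17
Position 3 (value 9): max_ending_here = 17, max_so_far = 17
Position 4 (value 11): max_ending_here = 28, max_so_far = 28
Position 5 (value -19): max_ending_here = 9, max_so_far = 28
Position 6 (value 10): max_ending_here = 19, max_so_far = 28
Position 7 (value -13): max_ending_here = 6, max_so_far = 28
Position 8 (value -13): max_ending_here = -7, max_so_far = 28
Position 9 (value -18): max_ending_here = -18, max_so_far = 28

Maximum subarray: [17, -9, 9, 11]
Maximum sum: 28

The maximum subarray is [17, -9, 9, 11] with sum 28. This subarray runs from index 1 to index 4.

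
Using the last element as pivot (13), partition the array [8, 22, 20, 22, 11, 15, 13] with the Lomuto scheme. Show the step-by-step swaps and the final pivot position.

Lomuto partition with pivot = 13:

Initial array: [8, 22, 20, 22, 11, 15, 13]

arr[0]=8 <= 13: swap with position 0, array becomes [8, 22, 20, 22, 11, 15, 13]
arr[1]=22 > 13: no swap
arr[2]=20 > 13: no swap
arr[3]=22 > 13: no swap
arr[4]=11 <= 13: swap with position 1, array becomes [8, 11, 20, 22, 22, 15, 13]
arr[5]=15 > 13: no swap

Place pivot at position 2: [8, 11, 13, 22, 22, 15, 20]
Pivot position: 2

After partitioning with pivot 13, the array becomes [8, 11, 13, 22, 22, 15, 20]. The pivot is placed at index 2. All elements to the left of the pivot are <= 13, and all elements to the right are > 13.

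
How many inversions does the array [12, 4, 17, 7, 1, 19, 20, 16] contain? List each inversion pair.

Finding inversions in [12, 4, 17, 7, 1, 19, 20, 16]:

(0, 1): arr[0]=12 > arr[1]=4
(0, 3): arr[0]=12 > arr[3]=7
(0, 4): arr[0]=12 > arr[4]=1
(1, 4): arr[1]=4 > arr[4]=1
(2, 3): arr[2]=17 > arr[3]=7
(2, 4): arr[2]=17 > arr[4]=1
(2, 7): arr[2]=17 > arr[7]=16
(3, 4): arr[3]=7 > arr[4]=1
(5, 7): arr[5]=19 > arr[7]=16
(6, 7): arr[6]=20 > arr[7]=16

Total inversions: 10

The array has 10 inversion(s): (0,1), (0,3), (0,4), (1,4), (2,3), (2,4), (2,7), (3,4), (5,7), (6,7). Each pair (i,j) satisfies i < j and arr[i] > arr[j].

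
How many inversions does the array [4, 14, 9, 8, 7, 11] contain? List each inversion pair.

Finding inversions in [4, 14, 9, 8, 7, 11]:

(1, 2): arr[1]=14 > arr[2]=9
(1, 3): arr[1]=14 > arr[3]=8
(1, 4): arr[1]=14 > arr[4]=7
(1, 5): arr[1]=14 > arr[5]=11
(2, 3): arr[2]=9 > arr[3]=8
(2, 4): arr[2]=9 > arr[4]=7
(3, 4): arr[3]=8 > arr[4]=7

Total inversions: 7

The array has 7 inversion(s): (1,2), (1,3), (1,4), (1,5), (2,3), (2,4), (3,4). Each pair (i,j) satisfies i < j and arr[i] > arr[j].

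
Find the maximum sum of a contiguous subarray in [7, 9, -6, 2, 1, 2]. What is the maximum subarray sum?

Using Kadane's algorithm on [7, 9, -6, 2, 1, 2]:

Scanning through the array:
Position 1 (value 9): max_ending_here = 16, max_so_far = 16
Position 2 (value -6): max_ending_here = 10, max_so_far = 16
Position 3 (value 2): max_ending_here = 12, max_so_far = 16
Position 4 (value 1): max_ending_here = 13, max_so_far = 16
Position 5 (value 2): max_ending_here = 15, max_so_far = 16

Maximum subarray: [7, 9]
Maximum sum: 16

The maximum subarray is [7, 9] with sum 16. This subarray runs from index 0 to index 1.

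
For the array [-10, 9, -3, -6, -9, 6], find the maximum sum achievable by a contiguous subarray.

Using Kadane's algorithm on [-10, 9, -3, -6, -9, 6]:

Scanning through the array:
Position 1 (value 9): max_ending_here = 9, max_so_far = 9
Position 2 (value -3): max_ending_here = 6, max_so_far = 9
Position 3 (value -6): max_ending_here = 0, max_so_far = 9
Position 4 (value -9): max_ending_here = -9, max_so_far = 9
Position 5 (value 6): max_ending_here = 6, max_so_far = 9

Maximum subarray: [9]
Maximum sum: 9

The maximum subarray is [9] with sum 9. This subarray runs from index 1 to index 1.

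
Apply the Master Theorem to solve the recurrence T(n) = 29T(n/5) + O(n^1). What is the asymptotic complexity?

Master Theorem for T(n) = 29T(n/5) + O(n^1):

a = 29, b = 5, c = 1
log_b(a) = log_5(29) = 2.0922

Case 1: c = 1 < log_5(29) = 2.0922
T(n) = O(n^(log_5 29))

For T(n) = 29T(n/5) + O(n^1): log_5(29) = 2.0922. This is Case 1 of the Master Theorem (c < log_b(a), work dominated by leaves), giving O(n^(log_5 29)).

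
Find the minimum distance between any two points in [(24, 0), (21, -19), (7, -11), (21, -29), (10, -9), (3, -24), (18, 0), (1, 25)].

Computing all pairwise distances among 8 points:

d((24, 0), (21, -19)) = 19.2354
d((24, 0), (7, -11)) = 20.2485
d((24, 0), (21, -29)) = 29.1548
d((24, 0), (10, -9)) = 16.6433
d((24, 0), (3, -24)) = 31.8904
d((24, 0), (18, 0)) = 6.0
d((24, 0), (1, 25)) = 33.9706
d((21, -19), (7, -11)) = 16.1245
d((21, -19), (21, -29)) = 10.0
d((21, -19), (10, -9)) = 14.8661
d((21, -19), (3, -24)) = 18.6815
d((21, -19), (18, 0)) = 19.2354
d((21, -19), (1, 25)) = 48.3322
d((7, -11), (21, -29)) = 22.8035
d((7, -11), (10, -9)) = 3.6056 <-- minimum
d((7, -11), (3, -24)) = 13.6015
d((7, -11), (18, 0)) = 15.5563
d((7, -11), (1, 25)) = 36.4966
d((21, -29), (10, -9)) = 22.8254
d((21, -29), (3, -24)) = 18.6815
d((21, -29), (18, 0)) = 29.1548
d((21, -29), (1, 25)) = 57.5847
d((10, -9), (3, -24)) = 16.5529
d((10, -9), (18, 0)) = 12.0416
d((10, -9), (1, 25)) = 35.171
d((3, -24), (18, 0)) = 28.3019
d((3, -24), (1, 25)) = 49.0408
d((18, 0), (1, 25)) = 30.2324

Closest pair: (7, -11) and (10, -9) with distance 3.6056

The closest pair is (7, -11) and (10, -9) with Euclidean distance 3.6056. For 8 points, brute-force pairwise comparison is shown above. For large n, the divide-and-conquer algorithm (sort by x, recurse on halves, check the dividing strip) achieves O(n log n).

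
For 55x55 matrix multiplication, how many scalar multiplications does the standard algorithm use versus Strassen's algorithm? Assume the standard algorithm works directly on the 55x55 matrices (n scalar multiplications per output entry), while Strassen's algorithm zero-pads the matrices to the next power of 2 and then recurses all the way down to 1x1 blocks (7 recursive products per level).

Matrix multiplication for 55x55 matrices:

Strassen's algorithm requires power-of-2 dimensions. Pad 55x55 to 64x64 (next power of 2).

Standard algorithm: 55^3 = 166375 multiplications
Strassen's algorithm: 7^(log2(64)) = 7^6 = 117649 multiplications
Savings: 166375 - 117649 = 48726 multiplications

Standard: 166375 multiplications (55^3). Strassen: 117649 multiplications (7^6, after padding to 64x64). Strassen reduces 8 recursive multiplications to 7 at each level.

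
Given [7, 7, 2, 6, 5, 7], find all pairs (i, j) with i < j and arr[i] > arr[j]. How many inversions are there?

Finding inversions in [7, 7, 2, 6, 5, 7]:

(0, 2): arr[0]=7 > arr[2]=2
(0, 3): arr[0]=7 > arr[3]=6
(0, 4): arr[0]=7 > arr[4]=5
(1, 2): arr[1]=7 > arr[2]=2
(1, 3): arr[1]=7 > arr[3]=6
(1, 4): arr[1]=7 > arr[4]=5
(3, 4): arr[3]=6 > arr[4]=5

Total inversions: 7

The array has 7 inversion(s): (0,2), (0,3), (0,4), (1,2), (1,3), (1,4), (3,4). Each pair (i,j) satisfies i < j and arr[i] > arr[j].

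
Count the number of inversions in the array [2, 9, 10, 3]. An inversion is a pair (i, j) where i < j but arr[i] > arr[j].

Finding inversions in [2, 9, 10, 3]:

(1, 3): arr[1]=9 > arr[3]=3
(2, 3): arr[2]=10 > arr[3]=3

Total inversions: 2

The array has 2 inversion(s): (1,3), (2,3). Each pair (i,j) satisfies i < j and arr[i] > arr[j].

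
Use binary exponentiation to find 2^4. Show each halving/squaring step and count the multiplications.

Computing 2^4 by squaring (build up from 2^1; each line after the first costs one multiplication):

2^1 = 2
2^2 = (2^1)^2 = 2^2 = 4
2^4 = (2^2)^2 = 4^2 = 16

Result: 16
Multiplications needed: 2 (2 lines after 2^1)

2^4 = 16. Using exponentiation by squaring, this requires 2 multiplications. The key idea: if the exponent is even, square the half-power; if odd, multiply by the base once.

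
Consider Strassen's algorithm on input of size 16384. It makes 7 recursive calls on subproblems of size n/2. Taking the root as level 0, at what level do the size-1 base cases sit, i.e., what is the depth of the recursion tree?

For divide and conquer with division factor 2:

Problem sizes at each level:
Level 0: 16384
Level 1: 8192
Level 2: 4096
Level 3: 2048
Level 4: 1024
Level 5: 512
Level 6: 256
Level 7: 128
Level 8: 64
Level 9: 32
Level 10: 16
Level 11: 8
Level 12: 4
Level 13: 2
Level 14: 1

The root is level 0 and the size-1 base case is level 14 (the tree spans levels 0 through 14, i.e. 15 levels counting the root), so the depth is the number of divisions: log_2(16384) = 14

The recursion tree depth is log_2(16384) = 14. At each level, the problem size is divided by 2, so it takes 14 divisions to reduce to a base case of size 1. The algorithm makes 7 recursive calls at each level.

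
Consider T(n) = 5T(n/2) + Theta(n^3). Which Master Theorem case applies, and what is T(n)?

Master Theorem for T(n) = 5T(n/2) + O(n^3):

a = 5, b = 2, c = 3
log_b(a) = log_2(5) = 2.3219

Case 3: c = 3 > log_2(5) = 2.3219
T(n) = O(n^3) = O(n^3)

For T(n) = 5T(n/2) + O(n^3): log_2(5) = 2.3219. This is Case 3 of the Master Theorem (c > log_b(a), work dominated by root), giving O(n^3).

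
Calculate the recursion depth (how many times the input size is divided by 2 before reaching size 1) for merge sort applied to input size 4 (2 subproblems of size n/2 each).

For divide and conquer with division factor 2:

Problem sizes at each level:
Level 0: 4
Level 1: 2
Level 2: 1

The root is level 0 and the size-1 base case is level 2 (the tree spans levels 0 through 2, i.e. 3 levels counting the root), so the depth is the number of divisions: log_2(4) = 2

The recursion tree depth is log_2(4) = 2. At each level, the problem size is divided by 2, so it takes 2 divisions to reduce to a base case of size 1. The algorithm makes 2 recursive calls at each level.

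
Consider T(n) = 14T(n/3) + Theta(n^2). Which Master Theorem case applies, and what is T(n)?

Master Theorem for T(n) = 14T(n/3) + O(n^2):

a = 14, b = 3, c = 2
log_b(a) = log_3(14) = 2.4022

Case 1: c = 2 < log_3(14) = 2.4022
T(n) = O(n^(log_3 14))

For T(n) = 14T(n/3) + O(n^2): log_3(14) = 2.4022. This is Case 1 of the Master Theorem (c < log_b(a), work dominated by leaves), giving O(n^(log_3 14)).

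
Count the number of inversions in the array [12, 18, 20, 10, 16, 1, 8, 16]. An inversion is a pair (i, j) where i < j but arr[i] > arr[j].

Finding inversions in [12, 18, 20, 10, 16, 1, 8, 16]:

(0, 3): arr[0]=12 > arr[3]=10
(0, 5): arr[0]=12 > arr[5]=1
(0, 6): arr[0]=12 > arr[6]=8
(1, 3): arr[1]=18 > arr[3]=10
(1, 4): arr[1]=18 > arr[4]=16
(1, 5): arr[1]=18 > arr[5]=1
(1, 6): arr[1]=18 > arr[6]=8
(1, 7): arr[1]=18 > arr[7]=16
(2, 3): arr[2]=20 > arr[3]=10
(2, 4): arr[2]=20 > arr[4]=16
(2, 5): arr[2]=20 > arr[5]=1
(2, 6): arr[2]=20 > arr[6]=8
(2, 7): arr[2]=20 > arr[7]=16
(3, 5): arr[3]=10 > arr[5]=1
(3, 6): arr[3]=10 > arr[6]=8
(4, 5): arr[4]=16 > arr[5]=1
(4, 6): arr[4]=16 > arr[6]=8

Total inversions: 17

The array has 17 inversion(s): (0,3), (0,5), (0,6), (1,3), (1,4), (1,5), (1,6), (1,7), (2,3), (2,4), (2,5), (2,6), (2,7), (3,5), (3,6), (4,5), (4,6). Each pair (i,j) satisfies i < j and arr[i] > arr[j].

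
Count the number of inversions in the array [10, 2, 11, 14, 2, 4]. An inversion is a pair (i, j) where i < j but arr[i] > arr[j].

Finding inversions in [10, 2, 11, 14, 2, 4]:

(0, 1): arr[0]=10 > arr[1]=2
(0, 4): arr[0]=10 > arr[4]=2
(0, 5): arr[0]=10 > arr[5]=4
(2, 4): arr[2]=11 > arr[4]=2
(2, 5): arr[2]=11 > arr[5]=4
(3, 4): arr[3]=14 > arr[4]=2
(3, 5): arr[3]=14 > arr[5]=4

Total inversions: 7

The array has 7 inversion(s): (0,1), (0,4), (0,5), (2,4), (2,5), (3,4), (3,5). Each pair (i,j) satisfies i < j and arr[i] > arr[j].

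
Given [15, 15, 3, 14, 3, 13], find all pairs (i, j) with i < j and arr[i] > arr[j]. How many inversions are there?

Finding inversions in [15, 15, 3, 14, 3, 13]:

(0, 2): arr[0]=15 > arr[2]=3
(0, 3): arr[0]=15 > arr[3]=14
(0, 4): arr[0]=15 > arr[4]=3
(0, 5): arr[0]=15 > arr[5]=13
(1, 2): arr[1]=15 > arr[2]=3
(1, 3): arr[1]=15 > arr[3]=14
(1, 4): arr[1]=15 > arr[4]=3
(1, 5): arr[1]=15 > arr[5]=13
(3, 4): arr[3]=14 > arr[4]=3
(3, 5): arr[3]=14 > arr[5]=13

Total inversions: 10

The array has 10 inversion(s): (0,2), (0,3), (0,4), (0,5), (1,2), (1,3), (1,4), (1,5), (3,4), (3,5). Each pair (i,j) satisfies i < j and arr[i] > arr[j].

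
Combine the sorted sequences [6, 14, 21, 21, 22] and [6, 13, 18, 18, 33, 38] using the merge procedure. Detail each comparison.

Merging process:

Compare 6 vs 6: take 6 from left. Merged: [6]
Compare 14 vs 6: take 6 from right. Merged: [6, 6]
Compare 14 vs 13: take 13 from right. Merged: [6, 6, 13]
Compare 14 vs 18: take 14 from left. Merged: [6, 6, 13, 14]
Compare 21 vs 18: take 18 from right. Merged: [6, 6, 13, 14, 18]
Compare 21 vs 18: take 18 from right. Merged: [6, 6, 13, 14, 18, 18]
Compare 21 vs 33: take 21 from left. Merged: [6, 6, 13, 14, 18, 18, 21]
Compare 21 vs 33: take 21 from left. Merged: [6, 6, 13, 14, 18, 18, 21, 21]
Compare 22 vs 33: take 22 from left. Merged: [6, 6, 13, 14, 18, 18, 21, 21, 22]
Append remaining from right: [33, 38]. Merged: [6, 6, 13, 14, 18, 18, 21, 21, 22, 33, 38]

Final merged array: [6, 6, 13, 14, 18, 18, 21, 21, 22, 33, 38]
Total comparisons: 9

The merged array is [6, 6, 13, 14, 18, 18, 21, 21, 22, 33, 38], requiring 9 comparisons. The merge step runs in O(n) time where n is the total number of elements.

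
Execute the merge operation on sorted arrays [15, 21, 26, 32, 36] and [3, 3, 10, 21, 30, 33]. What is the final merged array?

Merging process:

Compare 15 vs 3: take 3 from right. Merged: [3]
Compare 15 vs 3: take 3 from right. Merged: [3, 3]
Compare 15 vs 10: take 10 from right. Merged: [3, 3, 10]
Compare 15 vs 21: take 15 from left. Merged: [3, 3, 10, 15]
Compare 21 vs 21: take 21 from left. Merged: [3, 3, 10, 15, 21]
Compare 26 vs 21: take 21 from right. Merged: [3, 3, 10, 15, 21, 21]
Compare 26 vs 30: take 26 from left. Merged: [3, 3, 10, 15, 21, 21, 26]
Compare 32 vs 30: take 30 from right. Merged: [3, 3, 10, 15, 21, 21, 26, 30]
Compare 32 vs 33: take 32 from left. Merged: [3, 3, 10, 15, 21, 21, 26, 30, 32]
Compare 36 vs 33: take 33 from right. Merged: [3, 3, 10, 15, 21, 21, 26, 30, 32, 33]
Append remaining from left: [36]. Merged: [3, 3, 10, 15, 21, 21, 26, 30, 32, 33, 36]

Final merged array: [3, 3, 10, 15, 21, 21, 26, 30, 32, 33, 36]
Total comparisons: 10

The merged array is [3, 3, 10, 15, 21, 21, 26, 30, 32, 33, 36], requiring 10 comparisons. The merge step runs in O(n) time where n is the total number of elements.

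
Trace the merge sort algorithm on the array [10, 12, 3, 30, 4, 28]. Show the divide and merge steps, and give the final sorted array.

Merge sort trace:

Split: [10, 12, 3, 30, 4, 28] -> [10, 12, 3] and [30, 4, 28]
  Split: [10, 12, 3] -> [10] and [12, 3]
    Split: [12, 3] -> [12] and [3]
    Merge: [12] + [3] -> [3, 12]
  Merge: [10] + [3, 12] -> [3, 10, 12]
  Split: [30, 4, 28] -> [30] and [4, 28]
    Split: [4, 28] -> [4] and [28]
    Merge: [4] + [28] -> [4, 28]
  Merge: [30] + [4, 28] -> [4, 28, 30]
Merge: [3, 10, 12] + [4, 28, 30] -> [3, 4, 10, 12, 28, 30]

Final sorted array: [3, 4, 10, 12, 28, 30]

The merge sort proceeds by recursively splitting the array and merging sorted halves.
After all merges, the sorted array is [3, 4, 10, 12, 28, 30].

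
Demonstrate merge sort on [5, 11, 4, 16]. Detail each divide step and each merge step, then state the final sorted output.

Merge sort trace:

Split: [5, 11, 4, 16] -> [5, 11] and [4, 16]
  Split: [5, 11] -> [5] and [11]
  Merge: [5] + [11] -> [5, 11]
  Split: [4, 16] -> [4] and [16]
  Merge: [4] + [16] -> [4, 16]
Merge: [5, 11] + [4, 16] -> [4, 5, 11, 16]

Final sorted array: [4, 5, 11, 16]

The merge sort proceeds by recursively splitting the array and merging sorted halves.
After all merges, the sorted array is [4, 5, 11, 16].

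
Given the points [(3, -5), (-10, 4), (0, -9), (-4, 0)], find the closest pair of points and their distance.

Computing all pairwise distances among 4 points:

d((3, -5), (-10, 4)) = 15.8114
d((3, -5), (0, -9)) = 5.0 <-- minimum
d((3, -5), (-4, 0)) = 8.6023
d((-10, 4), (0, -9)) = 16.4012
d((-10, 4), (-4, 0)) = 7.2111
d((0, -9), (-4, 0)) = 9.8489

Closest pair: (3, -5) and (0, -9) with distance 5.0

The closest pair is (3, -5) and (0, -9) with Euclidean distance 5.0. For 4 points, brute-force pairwise comparison is shown above. For large n, the divide-and-conquer algorithm (sort by x, recurse on halves, check the dividing strip) achieves O(n log n).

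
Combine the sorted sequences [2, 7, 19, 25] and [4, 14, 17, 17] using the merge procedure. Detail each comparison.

Merging process:

Compare 2 vs 4: take 2 from left. Merged: [2]
Compare 7 vs 4: take 4 from right. Merged: [2, 4]
Compare 7 vs 14: take 7 from left. Merged: [2, 4, 7]
Compare 19 vs 14: take 14 from right. Merged: [2, 4, 7, 14]
Compare 19 vs 17: take 17 from right. Merged: [2, 4, 7, 14, 17]
Compare 19 vs 17: take 17 from right. Merged: [2, 4, 7, 14, 17, 17]
Append remaining from left: [19, 25]. Merged: [2, 4, 7, 14, 17, 17, 19, 25]

Final merged array: [2, 4, 7, 14, 17, 17, 19, 25]
Total comparisons: 6

The merged array is [2, 4, 7, 14, 17, 17, 19, 25], requiring 6 comparisons. The merge step runs in O(n) time where n is the total number of elements.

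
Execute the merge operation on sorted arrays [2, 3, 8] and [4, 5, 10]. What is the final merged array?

Merging process:

Compare 2 vs 4: take 2 from left. Merged: [2]
Compare 3 vs 4: take 3 from left. Merged: [2, 3]
Compare 8 vs 4: take 4 from right. Merged: [2, 3, 4]
Compare 8 vs 5: take 5 from right. Merged: [2, 3, 4, 5]
Compare 8 vs 10: take 8 from left. Merged: [2, 3, 4, 5, 8]
Append remaining from right: [10]. Merged: [2, 3, 4, 5, 8, 10]

Final merged array: [2, 3, 4, 5, 8, 10]
Total comparisons: 5

The merged array is [2, 3, 4, 5, 8, 10], requiring 5 comparisons. The merge step runs in O(n) time where n is the total number of elements.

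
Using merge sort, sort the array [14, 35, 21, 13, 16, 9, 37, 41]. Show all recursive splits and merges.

Merge sort trace:

Split: [14, 35, 21, 13, 16, 9, 37, 41] -> [14, 35, 21, 13] and [16, 9, 37, 41]
  Split: [14, 35, 21, 13] -> [14, 35] and [21, 13]
    Split: [14, 35] -> [14] and [35]
    Merge: [14] + [35] -> [14, 35]
    Split: [21, 13] -> [21] and [13]
    Merge: [21] + [13] -> [13, 21]
  Merge: [14, 35] + [13, 21] -> [13, 14, 21, 35]
  Split: [16, 9, 37, 41] -> [16, 9] and [37, 41]
    Split: [16, 9] -> [16] and [9]
    Merge: [16] + [9] -> [9, 16]
    Split: [37, 41] -> [37] and [41]
    Merge: [37] + [41] -> [37, 41]
  Merge: [9, 16] + [37, 41] -> [9, 16, 37, 41]
Merge: [13, 14, 21, 35] + [9, 16, 37, 41] -> [9, 13, 14, 16, 21, 35, 37, 41]

Final sorted array: [9, 13, 14, 16, 21, 35, 37, 41]

The merge sort proceeds by recursively splitting the array and merging sorted halves.
After all merges, the sorted array is [9, 13, 14, 16, 21, 35, 37, 41].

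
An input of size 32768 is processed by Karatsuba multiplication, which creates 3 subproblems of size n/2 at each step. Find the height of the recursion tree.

For divide and conquer with division factor 2:

Problem sizes at each level:
Level 0: 32768
Level 1: 16384
Level 2: 8192
Level 3: 4096
Level 4: 2048
Level 5: 1024
Level 6: 512
Level 7: 256
Level 8: 128
Level 9: 64
Level 10: 32
Level 11: 16
Level 12: 8
Level 13: 4
Level 14: 2
Level 15: 1

The root is level 0 and the size-1 base case is level 15 (the tree spans levels 0 through 15, i.e. 16 levels counting the root), so the depth is the number of divisions: log_2(32768) = 15

The recursion tree depth is log_2(32768) = 15. At each level, the problem size is divided by 2, so it takes 15 divisions to reduce to a base case of size 1. The algorithm makes 3 recursive calls at each level.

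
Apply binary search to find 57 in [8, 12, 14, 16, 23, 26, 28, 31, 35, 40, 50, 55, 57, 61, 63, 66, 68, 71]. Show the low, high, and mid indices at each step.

Binary search for 57 in [8, 12, 14, 16, 23, 26, 28, 31, 35, 40, 50, 55, 57, 61, 63, 66, 68, 71]:

lo=0, hi=17, mid=8, arr[mid]=35 -> 35 < 57, search right half
lo=9, hi=17, mid=13, arr[mid]=61 -> 61 > 57, search left half
lo=9, hi=12, mid=10, arr[mid]=50 -> 50 < 57, search right half
lo=11, hi=12, mid=11, arr[mid]=55 -> 55 < 57, search right half
lo=12, hi=12, mid=12, arr[mid]=57 -> Found target at index 12!

Binary search finds 57 at index 12 after 5 comparisons. The search repeatedly halves the search space by comparing with the middle element.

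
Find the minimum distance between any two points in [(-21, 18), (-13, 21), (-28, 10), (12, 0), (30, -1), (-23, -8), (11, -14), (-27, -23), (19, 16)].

Computing all pairwise distances among 9 points:

d((-21, 18), (-13, 21)) = 8.544 <-- minimum
d((-21, 18), (-28, 10)) = 10.6301
d((-21, 18), (12, 0)) = 37.5899
d((-21, 18), (30, -1)) = 54.4243
d((-21, 18), (-23, -8)) = 26.0768
d((-21, 18), (11, -14)) = 45.2548
d((-21, 18), (-27, -23)) = 41.4367
d((-21, 18), (19, 16)) = 40.05
d((-13, 21), (-28, 10)) = 18.6011
d((-13, 21), (12, 0)) = 32.6497
d((-13, 21), (30, -1)) = 48.3011
d((-13, 21), (-23, -8)) = 30.6757
d((-13, 21), (11, -14)) = 42.4382
d((-13, 21), (-27, -23)) = 46.1736
d((-13, 21), (19, 16)) = 32.3883
d((-28, 10), (12, 0)) = 41.2311
d((-28, 10), (30, -1)) = 59.0339
d((-28, 10), (-23, -8)) = 18.6815
d((-28, 10), (11, -14)) = 45.793
d((-28, 10), (-27, -23)) = 33.0151
d((-28, 10), (19, 16)) = 47.3814
d((12, 0), (30, -1)) = 18.0278
d((12, 0), (-23, -8)) = 35.9026
d((12, 0), (11, -14)) = 14.0357
d((12, 0), (-27, -23)) = 45.2769
d((12, 0), (19, 16)) = 17.4642
d((30, -1), (-23, -8)) = 53.4603
d((30, -1), (11, -14)) = 23.0217
d((30, -1), (-27, -23)) = 61.0983
d((30, -1), (19, 16)) = 20.2485
d((-23, -8), (11, -14)) = 34.5254
d((-23, -8), (-27, -23)) = 15.5242
d((-23, -8), (19, 16)) = 48.3735
d((11, -14), (-27, -23)) = 39.0512
d((11, -14), (19, 16)) = 31.0483
d((-27, -23), (19, 16)) = 60.3075

Closest pair: (-21, 18) and (-13, 21) with distance 8.544

The closest pair is (-21, 18) and (-13, 21) with Euclidean distance 8.544. For 9 points, brute-force pairwise comparison is shown above. For large n, the divide-and-conquer algorithm (sort by x, recurse on halves, check the dividing strip) achieves O(n log n).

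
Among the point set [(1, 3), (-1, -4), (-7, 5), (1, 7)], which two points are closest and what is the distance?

Computing all pairwise distances among 4 points:

d((1, 3), (-1, -4)) = 7.2801
d((1, 3), (-7, 5)) = 8.2462
d((1, 3), (1, 7)) = 4.0 <-- minimum
d((-1, -4), (-7, 5)) = 10.8167
d((-1, -4), (1, 7)) = 11.1803
d((-7, 5), (1, 7)) = 8.2462

Closest pair: (1, 3) and (1, 7) with distance 4.0

The closest pair is (1, 3) and (1, 7) with Euclidean distance 4.0. For 4 points, brute-force pairwise comparison is shown above. For large n, the divide-and-conquer algorithm (sort by x, recurse on halves, check the dividing strip) achieves O(n log n).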